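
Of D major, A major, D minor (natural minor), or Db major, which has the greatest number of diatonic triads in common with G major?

Triads of G major: G (I), Am (ii), Bm (iii), C (IV), D (V), Em (vi), F#dim (vii°).
D major shares 4: G, Bm, D, Em.
A major shares 2: Bm, D.
D minor (natural minor) shares 2: Am, C.
Db major shares 0: none.
The most common triads (4) are shared with D major.

D major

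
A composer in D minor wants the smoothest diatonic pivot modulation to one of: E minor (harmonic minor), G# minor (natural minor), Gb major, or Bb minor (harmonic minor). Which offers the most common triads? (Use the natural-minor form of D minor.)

Triads of D minor (natural minor): D minor (i), E diminished (ii°), F major (III), G minor (iv), A minor (v), Bb major (VI), C major (VII).
E minor (harmonic minor) shares 2: Am, C.
G# minor (natural minor) shares 0: none.
Gb major shares 0: none.
Bb minor (harmonic minor) shares 1: F.
The most common triads (2) are shared with E minor.

E minor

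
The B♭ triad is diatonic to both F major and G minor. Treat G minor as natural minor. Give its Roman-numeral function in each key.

IV in F major; III in G minor

The scale of F major is F G A B♭ C D E; B♭ is degree 4, and the triad built there (B♭-D-F) is major, so it is IV.
The scale of G minor (natural minor) is G A B♭ C D E♭ F; B♭ is degree 3, and the triad built there (B♭-D-F) is major, so it is III.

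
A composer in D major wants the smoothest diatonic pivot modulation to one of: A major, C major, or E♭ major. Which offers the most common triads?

Triads of D major: D (I), Em (ii), F♯m (iii), G (IV), A (V), Bm (vi), C♯dim (vii°).
A major shares 4: D, F♯m, A, Bm.
C major shares 2: Em, G.
E♭ major shares 0: none.
The most common triads (4) are shared with A major.

A major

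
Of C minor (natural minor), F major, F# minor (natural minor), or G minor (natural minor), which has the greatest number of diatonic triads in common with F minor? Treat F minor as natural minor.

Triads of F minor (natural minor): Fm (i), Gdim (ii°), Ab (III), Bbm (iv), Cm (v), Db (VI), Eb (VII).
C minor (natural minor) shares 4: Fm, Ab, Cm, Eb.
F major shares 0: none.
F# minor (natural minor) shares 0: none.
G minor (natural minor) shares 2: Cm, Eb.
The most common triads (4) are shared with C minor.

C minor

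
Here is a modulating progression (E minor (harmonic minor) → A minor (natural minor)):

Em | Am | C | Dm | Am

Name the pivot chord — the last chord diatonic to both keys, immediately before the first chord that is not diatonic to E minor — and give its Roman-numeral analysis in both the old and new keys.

C — VI in E minor, III in A minor

Chords diatonic to E minor: Em, F#dim, Gaug, Am, B, C, D#dim.
Reading the progression, the first chord not in that set is Dm, so the modulation leaves E minor there.
The chord immediately before Dm is C, which is diatonic to both keys: VI in E minor and III in A minor.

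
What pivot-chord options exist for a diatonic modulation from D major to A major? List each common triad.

D, F#m, A, Bm

Triads in D major: D (I), Em (ii), F#m (iii), G (IV), A (V), Bm (vi), C#dim (vii°).
Triads in A major: A (I), Bm (ii), C#m (iii), D (IV), E (V), F#m (vi), G#dim (vii°).
Shared triads with their functions: D (I in D major, IV in A major); F#m (iii in D major, vi in A major); A (V in D major, I in A major); Bm (vi in D major, ii in A major).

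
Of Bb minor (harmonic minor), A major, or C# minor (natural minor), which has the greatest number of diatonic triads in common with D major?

Triads of D major: D major (I), E minor (ii), F# minor (iii), G major (IV), A major (V), B minor (vi), C# diminished (vii°).
Bb minor (harmonic minor) shares 0: none.
A major shares 4: D, F#m, A, Bm.
C# minor (natural minor) shares 2: F#m, A.
The most common triads (4) are shared with A major.

A major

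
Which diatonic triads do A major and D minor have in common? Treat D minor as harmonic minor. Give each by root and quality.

A

Triads in A major: A (I), Bm (ii), C#m (iii), D (IV), E (V), F#m (vi), G#dim (vii°).
Triads in D minor (harmonic minor): Dm (i), Edim (ii°), Faug (III+), Gm (iv), A (V), Bb (VI), C#dim (vii°).
Shared triads with their functions: A (I in A major, V in D minor).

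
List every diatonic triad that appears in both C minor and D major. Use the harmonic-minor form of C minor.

Triads in C minor (harmonic minor): Cm (i), Ddim (ii°), E♭aug (III+), Fm (iv), G (V), A♭ (VI), Bdim (vii°).
Triads in D major: D (I), Em (ii), F♯m (iii), G (IV), A (V), Bm (vi), C♯dim (vii°).
Shared triads with their functions: G (V in C minor, IV in D major).

G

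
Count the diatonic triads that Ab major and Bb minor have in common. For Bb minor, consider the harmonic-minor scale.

Diatonic triads of Ab major: Ab (I), Bbm (ii), Cm (iii), Db (IV), Eb (V), Fm (vi), Gdim (vii°).
Diatonic triads of Bb minor (harmonic minor): Bbm (i), Cdim (ii°), Dbaug (III+), Ebm (iv), F (V), Gb (VI), Adim (vii°).
Matching root and quality in both lists: Bbm.
That gives 1 common triad.

1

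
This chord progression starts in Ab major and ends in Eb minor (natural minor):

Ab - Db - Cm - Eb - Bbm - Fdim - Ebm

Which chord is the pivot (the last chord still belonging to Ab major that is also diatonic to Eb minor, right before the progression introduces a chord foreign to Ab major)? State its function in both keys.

Chords diatonic to Ab major: Ab, Bbm, Cm, Db, Eb, Fm, Gdim.
Reading the progression, the first chord not in that set is Fdim, so the modulation leaves Ab major there.
The chord immediately before Fdim is Bbm, which is diatonic to both keys: ii in Ab major and v in Eb minor.

Bbm — ii in Ab major, v in Eb minor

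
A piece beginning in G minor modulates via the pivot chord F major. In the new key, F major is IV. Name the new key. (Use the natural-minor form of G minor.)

The numeral IV denotes a major triad on scale degree 4. With F on degree 4, the tonic of the new key is C.
Degree 4 carries a major triad in major keys, so the destination is C major.
Check: the diatonic triads of C major are C (I), Dm (ii), Em (iii), F (IV), G (V), Am (vi), Bdim (vii°) — F major is indeed IV.

C major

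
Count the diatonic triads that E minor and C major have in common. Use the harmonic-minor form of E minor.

3

Diatonic triads of E minor (harmonic minor): Em (i), F#dim (ii°), Gaug (III+), Am (iv), B (V), C (VI), D#dim (vii°).
Diatonic triads of C major: C (I), Dm (ii), Em (iii), F (IV), G (V), Am (vi), Bdim (vii°).
Matching root and quality in both lists: Em, Am, C.
That gives 3 common triads.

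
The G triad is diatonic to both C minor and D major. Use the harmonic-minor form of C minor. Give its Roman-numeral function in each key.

The scale of C minor (harmonic minor) is C D E♭ F G A♭ B; G is degree 5, and the triad built there (G-B-D) is major, so it is V.
The scale of D major is D E F♯ G A B C♯; G is degree 4, and the triad built there (G-B-D) is major, so it is IV.

V in C minor; IV in D major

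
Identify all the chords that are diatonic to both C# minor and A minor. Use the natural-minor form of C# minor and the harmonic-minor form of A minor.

Triads in C# minor (natural minor): C#m (i), D#dim (ii°), E (III), F#m (iv), G#m (v), A (VI), B (VII).
Triads in A minor (harmonic minor): Am (i), Bdim (ii°), Caug (III+), Dm (iv), E (V), F (VI), G#dim (vii°).
Shared triads with their functions: E (III in C# minor, V in A minor).

E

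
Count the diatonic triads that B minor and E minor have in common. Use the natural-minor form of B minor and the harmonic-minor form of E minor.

Diatonic triads of B minor (natural minor): Bm (i), C#dim (ii°), D (III), Em (iv), F#m (v), G (VI), A (VII).
Diatonic triads of E minor (harmonic minor): Em (i), F#dim (ii°), Gaug (III+), Am (iv), B (V), C (VI), D#dim (vii°).
Matching root and quality in both lists: Em.
That gives 1 common triad.

1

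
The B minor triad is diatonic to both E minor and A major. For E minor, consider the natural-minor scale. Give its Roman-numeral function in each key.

The scale of E minor (natural minor) is E F# G A B C D; B is degree 5, and the triad built there (B-D-F#) is minor, so it is v.
The scale of A major is A B C# D E F# G#; B is degree 2, and the triad built there (B-D-F#) is minor, so it is ii.

v in E minor; ii in A major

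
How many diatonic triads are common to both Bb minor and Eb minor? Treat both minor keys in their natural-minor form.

4

Diatonic triads of Bb minor (natural minor): Bbm (i), Cdim (ii°), Db (III), Ebm (iv), Fm (v), Gb (VI), Ab (VII).
Diatonic triads of Eb minor (natural minor): Ebm (i), Fdim (ii°), Gb (III), Abm (iv), Bbm (v), Cb (VI), Db (VII).
Matching root and quality in both lists: Bbm, Db, Ebm, Gb.
That gives 4 common triads.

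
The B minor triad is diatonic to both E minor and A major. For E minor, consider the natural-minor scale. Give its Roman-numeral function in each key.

v in E minor; ii in A major

The scale of E minor (natural minor) is E F# G A B C D; B is degree 5, and the triad built there (B-D-F#) is minor, so it is v.
The scale of A major is A B C# D E F# G#; B is degree 2, and the triad built there (B-D-F#) is minor, so it is ii.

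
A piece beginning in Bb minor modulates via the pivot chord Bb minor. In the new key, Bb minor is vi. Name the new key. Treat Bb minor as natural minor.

Db major

The numeral vi denotes a minor triad on scale degree 6. With Bb on degree 6, the tonic of the new key is Db.
Degree 6 carries a minor triad in major keys, so the destination is Db major.
Check: the diatonic triads of Db major are Db (I), Ebm (ii), Fm (iii), Gb (IV), Ab (V), Bbm (vi), Cdim (vii°) — Bb minor is indeed vi.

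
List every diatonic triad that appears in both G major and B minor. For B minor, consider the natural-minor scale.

G, Bm, D, Em

Triads in G major: G (I), Am (ii), Bm (iii), C (IV), D (V), Em (vi), F♯dim (vii°).
Triads in B minor (natural minor): Bm (i), C♯dim (ii°), D (III), Em (iv), F♯m (v), G (VI), A (VII).
Shared triads with their functions: G (I in G major, VI in B minor); Bm (iii in G major, i in B minor); D (V in G major, III in B minor); Em (vi in G major, iv in B minor).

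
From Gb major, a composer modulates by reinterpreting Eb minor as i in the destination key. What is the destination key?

Eb minor

The numeral i denotes a minor triad on scale degree 1. With Eb on degree 1, the tonic of the new key is Eb.
Degree 1 carries a minor triad in minor keys, so the destination is Eb minor.
Check: the diatonic triads of Eb minor (natural minor) are Ebm (i), Fdim (ii°), Gb (III), Abm (iv), Bbm (v), Cb (VI), Db (VII) — Eb minor is indeed i.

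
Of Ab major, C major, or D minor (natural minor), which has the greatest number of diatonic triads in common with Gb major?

Triads of Gb major: Gb (I), Abm (ii), Bbm (iii), Cb (IV), Db (V), Ebm (vi), Fdim (vii°).
Ab major shares 2: Bbm, Db.
C major shares 0: none.
D minor (natural minor) shares 0: none.
The most common triads (2) are shared with Ab major.

Ab major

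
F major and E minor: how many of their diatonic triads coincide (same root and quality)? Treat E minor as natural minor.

2

Diatonic triads of F major: F major (I), G minor (ii), A minor (iii), Bb major (IV), C major (V), D minor (vi), E diminished (vii°).
Diatonic triads of E minor (natural minor): E minor (i), F# diminished (ii°), G major (III), A minor (iv), B minor (v), C major (VI), D major (VII).
Matching root and quality in both lists: A minor, C major.
That gives 2 common triads.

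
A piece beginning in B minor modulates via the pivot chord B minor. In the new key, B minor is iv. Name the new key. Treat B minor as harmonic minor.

F# minor

The numeral iv denotes a minor triad on scale degree 4. With B on degree 4, the tonic of the new key is F#.
Degree 4 carries a minor triad in minor keys, so the destination is F# minor.
Check: the diatonic triads of F# minor (natural minor) are F#m (i), G#dim (ii°), A (III), Bm (iv), C#m (v), D (VI), E (VII) — B minor is indeed iv.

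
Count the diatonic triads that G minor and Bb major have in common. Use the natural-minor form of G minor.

7

Diatonic triads of G minor (natural minor): Gm (i), Adim (ii°), Bb (III), Cm (iv), Dm (v), Eb (VI), F (VII).
Diatonic triads of Bb major: Bb (I), Cm (ii), Dm (iii), Eb (IV), F (V), Gm (vi), Adim (vii°).
Matching root and quality in both lists: Gm, Adim, Bb, Cm, Dm, Eb, F.
That gives 7 common triads.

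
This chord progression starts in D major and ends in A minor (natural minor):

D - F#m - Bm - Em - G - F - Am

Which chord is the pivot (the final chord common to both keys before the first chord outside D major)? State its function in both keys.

Chords diatonic to D major: D, Em, F#m, G, A, Bm, C#dim.
Reading the progression, the first chord not in that set is F, so the modulation leaves D major there.
The chord immediately before F is G, which is diatonic to both keys: IV in D major and VII in A minor.

G — IV in D major, VII in A minor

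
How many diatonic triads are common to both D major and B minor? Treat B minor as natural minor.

Diatonic triads of D major: D (I), Em (ii), F♯m (iii), G (IV), A (V), Bm (vi), C♯dim (vii°).
Diatonic triads of B minor (natural minor): Bm (i), C♯dim (ii°), D (III), Em (iv), F♯m (v), G (VI), A (VII).
Matching root and quality in both lists: D, Em, F♯m, G, A, Bm, C♯dim.
That gives 7 common triads.

7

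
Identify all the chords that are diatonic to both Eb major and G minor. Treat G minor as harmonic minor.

Eb, Gm, Cm

Triads in Eb major: Eb (I), Fm (ii), Gm (iii), Ab (IV), Bb (V), Cm (vi), Ddim (vii°).
Triads in G minor (harmonic minor): Gm (i), Adim (ii°), Bbaug (III+), Cm (iv), D (V), Eb (VI), F#dim (vii°).
Shared triads with their functions: Eb (I in Eb major, VI in G minor); Gm (iii in Eb major, i in G minor); Cm (vi in Eb major, iv in G minor).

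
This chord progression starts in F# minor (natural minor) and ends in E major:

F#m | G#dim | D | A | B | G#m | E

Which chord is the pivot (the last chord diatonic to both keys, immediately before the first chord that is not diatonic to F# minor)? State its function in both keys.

Chords diatonic to F# minor: F#m, G#dim, A, Bm, C#m, D, E.
Reading the progression, the first chord not in that set is B, so the modulation leaves F# minor there.
The chord immediately before B is A, which is diatonic to both keys: III in F# minor and IV in E major.

A — III in F# minor, IV in E major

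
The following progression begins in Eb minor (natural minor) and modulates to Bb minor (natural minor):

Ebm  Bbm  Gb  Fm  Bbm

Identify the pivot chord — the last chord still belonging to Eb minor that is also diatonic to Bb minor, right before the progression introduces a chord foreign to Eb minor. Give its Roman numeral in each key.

Chords diatonic to Eb minor: Ebm, Fdim, Gb, Abm, Bbm, Cb, Db.
Reading the progression, the first chord not in that set is Fm, so the modulation leaves Eb minor there.
The chord immediately before Fm is Gb, which is diatonic to both keys: III in Eb minor and VI in Bb minor.

Gb — III in Eb minor, VI in Bb minor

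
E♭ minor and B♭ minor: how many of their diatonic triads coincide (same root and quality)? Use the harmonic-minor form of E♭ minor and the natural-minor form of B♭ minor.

Diatonic triads of E♭ minor (harmonic minor): E♭m (i), Fdim (ii°), G♭aug (III+), A♭m (iv), B♭ (V), C♭ (VI), Ddim (vii°).
Diatonic triads of B♭ minor (natural minor): B♭m (i), Cdim (ii°), D♭ (III), E♭m (iv), Fm (v), G♭ (VI), A♭ (VII).
Matching root and quality in both lists: E♭m.
That gives 1 common triad.

1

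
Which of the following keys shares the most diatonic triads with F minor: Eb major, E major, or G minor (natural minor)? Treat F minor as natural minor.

Triads of F minor (natural minor): F minor (i), G diminished (ii°), Ab major (III), Bb minor (iv), C minor (v), Db major (VI), Eb major (VII).
Eb major shares 4: Fm, Ab, Cm, Eb.
E major shares 0: none.
G minor (natural minor) shares 2: Cm, Eb.
The most common triads (4) are shared with Eb major.

Eb major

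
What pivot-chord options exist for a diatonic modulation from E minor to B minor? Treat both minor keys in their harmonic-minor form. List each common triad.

Triads in E minor (harmonic minor): Em (i), F#dim (ii°), Gaug (III+), Am (iv), B (V), C (VI), D#dim (vii°).
Triads in B minor (harmonic minor): Bm (i), C#dim (ii°), Daug (III+), Em (iv), F# (V), G (VI), A#dim (vii°).
Shared triads with their functions: Em (i in E minor, iv in B minor).

Em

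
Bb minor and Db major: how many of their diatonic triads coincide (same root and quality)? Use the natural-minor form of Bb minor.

7

Diatonic triads of Bb minor (natural minor): Bbm (i), Cdim (ii°), Db (III), Ebm (iv), Fm (v), Gb (VI), Ab (VII).
Diatonic triads of Db major: Db (I), Ebm (ii), Fm (iii), Gb (IV), Ab (V), Bbm (vi), Cdim (vii°).
Matching root and quality in both lists: Bbm, Cdim, Db, Ebm, Fm, Gb, Ab.
That gives 7 common triads.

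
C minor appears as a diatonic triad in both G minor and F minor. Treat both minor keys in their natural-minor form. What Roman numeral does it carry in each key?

iv in G minor; v in F minor

The scale of G minor (natural minor) is G A Bb C D Eb F; C is degree 4, and the triad built there (C-Eb-G) is minor, so it is iv.
The scale of F minor (natural minor) is F G Ab Bb C Db Eb; C is degree 5, and the triad built there (C-Eb-G) is minor, so it is v.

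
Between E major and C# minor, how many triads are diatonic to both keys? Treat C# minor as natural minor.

Diatonic triads of E major: E (I), F#m (ii), G#m (iii), A (IV), B (V), C#m (vi), D#dim (vii°).
Diatonic triads of C# minor (natural minor): C#m (i), D#dim (ii°), E (III), F#m (iv), G#m (v), A (VI), B (VII).
Matching root and quality in both lists: E, F#m, G#m, A, B, C#m, D#dim.
That gives 7 common triads.

7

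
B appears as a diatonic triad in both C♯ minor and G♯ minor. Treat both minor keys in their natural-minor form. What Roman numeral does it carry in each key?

VII in C♯ minor; III in G♯ minor

The scale of C♯ minor (natural minor) is C♯ D♯ E F♯ G♯ A B; B is degree 7, and the triad built there (B-D♯-F♯) is major, so it is VII.
The scale of G♯ minor (natural minor) is G♯ A♯ B C♯ D♯ E F♯; B is degree 3, and the triad built there (B-D♯-F♯) is major, so it is III.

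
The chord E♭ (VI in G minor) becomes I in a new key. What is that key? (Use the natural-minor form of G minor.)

E♭ major

The numeral I denotes a major triad on scale degree 1. With E♭ on degree 1, the tonic of the new key is E♭.
Degree 1 carries a major triad in major keys, so the destination is E♭ major.
Check: the diatonic triads of E♭ major are E♭ (I), Fm (ii), Gm (iii), A♭ (IV), B♭ (V), Cm (vi), Ddim (vii°) — E♭ is indeed I.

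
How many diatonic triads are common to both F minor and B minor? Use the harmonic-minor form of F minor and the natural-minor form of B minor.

Diatonic triads of F minor (harmonic minor): Fm (i), Gdim (ii°), Abaug (III+), Bbm (iv), C (V), Db (VI), Edim (vii°).
Diatonic triads of B minor (natural minor): Bm (i), C#dim (ii°), D (III), Em (iv), F#m (v), G (VI), A (VII).
No triad has the same root and quality in both keys.

0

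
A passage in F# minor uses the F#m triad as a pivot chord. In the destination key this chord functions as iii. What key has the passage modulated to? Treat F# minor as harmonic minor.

The numeral iii denotes a minor triad on scale degree 3. With F# on degree 3, the tonic of the new key is D.
Degree 3 carries a minor triad in major keys, so the destination is D major.
Check: the diatonic triads of D major are D (I), Em (ii), F#m (iii), G (IV), A (V), Bm (vi), C#dim (vii°) — F#m is indeed iii.

D major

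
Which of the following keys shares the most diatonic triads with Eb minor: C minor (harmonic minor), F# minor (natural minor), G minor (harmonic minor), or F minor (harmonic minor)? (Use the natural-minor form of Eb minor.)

Triads of Eb minor (natural minor): Ebm (i), Fdim (ii°), Gb (III), Abm (iv), Bbm (v), Cb (VI), Db (VII).
C minor (harmonic minor) shares 0: none.
F# minor (natural minor) shares 0: none.
G minor (harmonic minor) shares 0: none.
F minor (harmonic minor) shares 2: Bbm, Db.
The most common triads (2) are shared with F minor.

F minor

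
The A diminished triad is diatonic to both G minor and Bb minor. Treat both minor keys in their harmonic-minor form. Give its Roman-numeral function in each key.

ii° in G minor; vii° in Bb minor

The scale of G minor (harmonic minor) is G A Bb C D Eb F#; A is degree 2, and the triad built there (A-C-Eb) is diminished, so it is ii°.
The scale of Bb minor (harmonic minor) is Bb C Db Eb F Gb A; A is degree 7, and the triad built there (A-C-Eb) is diminished, so it is vii°.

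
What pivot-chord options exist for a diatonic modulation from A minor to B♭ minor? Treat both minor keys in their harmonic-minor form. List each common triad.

Triads in A minor (harmonic minor): A minor (i), B diminished (ii°), C augmented (III+), D minor (iv), E major (V), F major (VI), G♯ diminished (vii°).
Triads in B♭ minor (harmonic minor): B♭ minor (i), C diminished (ii°), D♭ augmented (III+), E♭ minor (iv), F major (V), G♭ major (VI), A diminished (vii°).
Shared triads with their functions: F major (VI in A minor, V in B♭ minor).

F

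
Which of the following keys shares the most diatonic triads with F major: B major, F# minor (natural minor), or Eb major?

Eb major

Triads of F major: F major (I), G minor (ii), A minor (iii), Bb major (IV), C major (V), D minor (vi), E diminished (vii°).
B major shares 0: none.
F# minor (natural minor) shares 0: none.
Eb major shares 2: Gm, Bb.
The most common triads (2) are shared with Eb major.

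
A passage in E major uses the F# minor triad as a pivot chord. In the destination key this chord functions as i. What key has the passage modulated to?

F# minor

The numeral i denotes a minor triad on scale degree 1. With F# on degree 1, the tonic of the new key is F#.
Degree 1 carries a minor triad in minor keys, so the destination is F# minor.
Check: the diatonic triads of F# minor (natural minor) are F#m (i), G#dim (ii°), A (III), Bm (iv), C#m (v), D (VI), E (VII) — F# minor is indeed i.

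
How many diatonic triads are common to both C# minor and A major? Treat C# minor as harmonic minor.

3

Diatonic triads of C# minor (harmonic minor): C# minor (i), D# diminished (ii°), E augmented (III+), F# minor (iv), G# major (V), A major (VI), B# diminished (vii°).
Diatonic triads of A major: A major (I), B minor (ii), C# minor (iii), D major (IV), E major (V), F# minor (vi), G# diminished (vii°).
Matching root and quality in both lists: C# minor, F# minor, A major.
That gives 3 common triads.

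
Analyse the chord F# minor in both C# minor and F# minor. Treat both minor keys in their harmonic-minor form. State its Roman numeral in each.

The scale of C# minor (harmonic minor) is C# D# E F# G# A B#; F# is degree 4, and the triad built there (F#-A-C#) is minor, so it is iv.
The scale of F# minor (harmonic minor) is F# G# A B C# D E#; F# is degree 1, and the triad built there (F#-A-C#) is minor, so it is i.

iv in C# minor; i in F# minor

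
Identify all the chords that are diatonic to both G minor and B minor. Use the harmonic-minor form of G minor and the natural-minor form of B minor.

Triads in G minor (harmonic minor): G minor (i), A diminished (ii°), Bb augmented (III+), C minor (iv), D major (V), Eb major (VI), F# diminished (vii°).
Triads in B minor (natural minor): B minor (i), C# diminished (ii°), D major (III), E minor (iv), F# minor (v), G major (VI), A major (VII).
Shared triads with their functions: D major (V in G minor, III in B minor).

D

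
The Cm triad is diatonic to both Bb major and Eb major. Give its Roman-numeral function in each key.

ii in Bb major; vi in Eb major

The scale of Bb major is Bb C D Eb F G A; C is degree 2, and the triad built there (C-Eb-G) is minor, so it is ii.
The scale of Eb major is Eb F G Ab Bb C D; C is degree 6, and the triad built there (C-Eb-G) is minor, so it is vi.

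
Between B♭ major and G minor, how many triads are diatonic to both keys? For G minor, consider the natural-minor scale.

7

Diatonic triads of B♭ major: B♭ (I), Cm (ii), Dm (iii), E♭ (IV), F (V), Gm (vi), Adim (vii°).
Diatonic triads of G minor (natural minor): Gm (i), Adim (ii°), B♭ (III), Cm (iv), Dm (v), E♭ (VI), F (VII).
Matching root and quality in both lists: B♭, Cm, Dm, E♭, F, Gm, Adim.
That gives 7 common triads.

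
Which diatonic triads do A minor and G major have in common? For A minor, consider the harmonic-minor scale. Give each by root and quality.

Am

Triads in A minor (harmonic minor): A minor (i), B diminished (ii°), C augmented (III+), D minor (iv), E major (V), F major (VI), G# diminished (vii°).
Triads in G major: G major (I), A minor (ii), B minor (iii), C major (IV), D major (V), E minor (vi), F# diminished (vii°).
Shared triads with their functions: A minor (i in A minor, ii in G major).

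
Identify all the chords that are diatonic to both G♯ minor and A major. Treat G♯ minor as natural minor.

Triads in G♯ minor (natural minor): G♯m (i), A♯dim (ii°), B (III), C♯m (iv), D♯m (v), E (VI), F♯ (VII).
Triads in A major: A (I), Bm (ii), C♯m (iii), D (IV), E (V), F♯m (vi), G♯dim (vii°).
Shared triads with their functions: C♯m (iv in G♯ minor, iii in A major); E (VI in G♯ minor, V in A major).

C♯m, E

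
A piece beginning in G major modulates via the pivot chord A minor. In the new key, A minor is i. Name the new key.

A minor

The numeral i denotes a minor triad on scale degree 1. With A on degree 1, the tonic of the new key is A.
Degree 1 carries a minor triad in minor keys, so the destination is A minor.
Check: the diatonic triads of A minor (natural minor) are Am (i), Bdim (ii°), C (III), Dm (iv), Em (v), F (VI), G (VII) — A minor is indeed i.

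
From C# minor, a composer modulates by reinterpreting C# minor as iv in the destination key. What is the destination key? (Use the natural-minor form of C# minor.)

The numeral iv denotes a minor triad on scale degree 4. With C# on degree 4, the tonic of the new key is G#.
Degree 4 carries a minor triad in minor keys, so the destination is G# minor.
Check: the diatonic triads of G# minor (natural minor) are G#m (i), A#dim (ii°), B (III), C#m (iv), D#m (v), E (VI), F# (VII) — C# minor is indeed iv.

G# minor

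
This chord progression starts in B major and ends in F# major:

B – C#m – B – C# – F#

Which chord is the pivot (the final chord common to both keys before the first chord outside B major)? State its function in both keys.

B — I in B major, IV in F# major

Chords diatonic to B major: B, C#m, D#m, E, F#, G#m, A#dim.
Reading the progression, the first chord not in that set is C#, so the modulation leaves B major there.
The chord immediately before C# is B, which is diatonic to both keys: I in B major and IV in F# major.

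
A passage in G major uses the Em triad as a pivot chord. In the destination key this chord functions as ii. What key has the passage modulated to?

The numeral ii denotes a minor triad on scale degree 2. With E on degree 2, the tonic of the new key is D.
Degree 2 carries a minor triad in major keys, so the destination is D major.
Check: the diatonic triads of D major are D (I), Em (ii), F#m (iii), G (IV), A (V), Bm (vi), C#dim (vii°) — Em is indeed ii.

D major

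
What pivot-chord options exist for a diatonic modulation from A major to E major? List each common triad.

A, C#m, E, F#m

Triads in A major: A (I), Bm (ii), C#m (iii), D (IV), E (V), F#m (vi), G#dim (vii°).
Triads in E major: E (I), F#m (ii), G#m (iii), A (IV), B (V), C#m (vi), D#dim (vii°).
Shared triads with their functions: A (I in A major, IV in E major); C#m (iii in A major, vi in E major); E (V in A major, I in E major); F#m (vi in A major, ii in E major).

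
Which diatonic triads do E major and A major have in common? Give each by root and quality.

Triads in E major: E (I), F#m (ii), G#m (iii), A (IV), B (V), C#m (vi), D#dim (vii°).
Triads in A major: A (I), Bm (ii), C#m (iii), D (IV), E (V), F#m (vi), G#dim (vii°).
Shared triads with their functions: E (I in E major, V in A major); F#m (ii in E major, vi in A major); A (IV in E major, I in A major); C#m (vi in E major, iii in A major).

E, F#m, A, C#m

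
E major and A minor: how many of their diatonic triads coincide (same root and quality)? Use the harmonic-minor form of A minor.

1

Diatonic triads of E major: E (I), F#m (ii), G#m (iii), A (IV), B (V), C#m (vi), D#dim (vii°).
Diatonic triads of A minor (harmonic minor): Am (i), Bdim (ii°), Caug (III+), Dm (iv), E (V), F (VI), G#dim (vii°).
Matching root and quality in both lists: E.
That gives 1 common triad.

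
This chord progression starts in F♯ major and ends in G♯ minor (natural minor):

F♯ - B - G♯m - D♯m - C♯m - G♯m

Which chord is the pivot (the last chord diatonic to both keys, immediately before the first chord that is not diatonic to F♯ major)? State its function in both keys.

Chords diatonic to F♯ major: F♯, G♯m, A♯m, B, C♯, D♯m, E♯dim.
Reading the progression, the first chord not in that set is C♯m, so the modulation leaves F♯ major there.
The chord immediately before C♯m is D♯m, which is diatonic to both keys: vi in F♯ major and v in G♯ minor.

D♯m — vi in F♯ major, v in G♯ minor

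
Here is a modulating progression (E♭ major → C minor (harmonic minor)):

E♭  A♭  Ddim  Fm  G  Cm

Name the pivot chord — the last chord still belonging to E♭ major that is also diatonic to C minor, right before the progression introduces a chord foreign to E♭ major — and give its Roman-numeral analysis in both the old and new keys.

Fm — ii in E♭ major, iv in C minor

Chords diatonic to E♭ major: E♭, Fm, Gm, A♭, B♭, Cm, Ddim.
Reading the progression, the first chord not in that set is G, so the modulation leaves E♭ major there.
The chord immediately before G is Fm, which is diatonic to both keys: ii in E♭ major and iv in C minor.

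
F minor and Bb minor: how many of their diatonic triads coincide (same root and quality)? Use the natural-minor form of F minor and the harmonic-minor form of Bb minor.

1

Diatonic triads of F minor (natural minor): Fm (i), Gdim (ii°), Ab (III), Bbm (iv), Cm (v), Db (VI), Eb (VII).
Diatonic triads of Bb minor (harmonic minor): Bbm (i), Cdim (ii°), Dbaug (III+), Ebm (iv), F (V), Gb (VI), Adim (vii°).
Matching root and quality in both lists: Bbm.
That gives 1 common triad.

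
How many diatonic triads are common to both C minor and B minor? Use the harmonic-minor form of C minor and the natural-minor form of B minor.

Diatonic triads of C minor (harmonic minor): Cm (i), Ddim (ii°), E♭aug (III+), Fm (iv), G (V), A♭ (VI), Bdim (vii°).
Diatonic triads of B minor (natural minor): Bm (i), C♯dim (ii°), D (III), Em (iv), F♯m (v), G (VI), A (VII).
Matching root and quality in both lists: G.
That gives 1 common triad.

1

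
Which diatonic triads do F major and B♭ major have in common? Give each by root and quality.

Triads in F major: F (I), Gm (ii), Am (iii), B♭ (IV), C (V), Dm (vi), Edim (vii°).
Triads in B♭ major: B♭ (I), Cm (ii), Dm (iii), E♭ (IV), F (V), Gm (vi), Adim (vii°).
Shared triads with their functions: F (I in F major, V in B♭ major); Gm (ii in F major, vi in B♭ major); B♭ (IV in F major, I in B♭ major); Dm (vi in F major, iii in B♭ major).

F, Gm, B♭, Dm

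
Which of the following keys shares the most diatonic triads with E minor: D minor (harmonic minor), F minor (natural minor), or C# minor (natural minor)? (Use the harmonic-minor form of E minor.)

C# minor

Triads of E minor (harmonic minor): E minor (i), F# diminished (ii°), G augmented (III+), A minor (iv), B major (V), C major (VI), D# diminished (vii°).
D minor (harmonic minor) shares 0: none.
F minor (natural minor) shares 0: none.
C# minor (natural minor) shares 2: B, D#dim.
The most common triads (2) are shared with C# minor.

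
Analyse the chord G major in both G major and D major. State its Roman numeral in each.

I in G major; IV in D major

The scale of G major is G A B C D E F#; G is degree 1, and the triad built there (G-B-D) is major, so it is I.
The scale of D major is D E F# G A B C#; G is degree 4, and the triad built there (G-B-D) is major, so it is IV.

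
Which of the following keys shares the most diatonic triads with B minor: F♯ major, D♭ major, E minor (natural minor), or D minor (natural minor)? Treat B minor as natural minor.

Triads of B minor (natural minor): B minor (i), C♯ diminished (ii°), D major (III), E minor (iv), F♯ minor (v), G major (VI), A major (VII).
F♯ major shares 0: none.
D♭ major shares 0: none.
E minor (natural minor) shares 4: Bm, D, Em, G.
D minor (natural minor) shares 0: none.
The most common triads (4) are shared with E minor.

E minor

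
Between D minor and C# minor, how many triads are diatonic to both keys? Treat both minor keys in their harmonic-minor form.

1

Diatonic triads of D minor (harmonic minor): Dm (i), Edim (ii°), Faug (III+), Gm (iv), A (V), Bb (VI), C#dim (vii°).
Diatonic triads of C# minor (harmonic minor): C#m (i), D#dim (ii°), Eaug (III+), F#m (iv), G# (V), A (VI), B#dim (vii°).
Matching root and quality in both lists: A.
That gives 1 common triad.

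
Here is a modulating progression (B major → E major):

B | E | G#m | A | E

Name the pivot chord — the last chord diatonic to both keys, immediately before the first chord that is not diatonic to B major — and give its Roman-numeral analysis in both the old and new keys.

Chords diatonic to B major: B, C#m, D#m, E, F#, G#m, A#dim.
Reading the progression, the first chord not in that set is A, so the modulation leaves B major there.
The chord immediately before A is G#m, which is diatonic to both keys: vi in B major and iii in E major.

G#m — vi in B major, iii in E major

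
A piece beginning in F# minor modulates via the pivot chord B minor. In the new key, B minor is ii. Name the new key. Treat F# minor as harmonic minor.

The numeral ii denotes a minor triad on scale degree 2. With B on degree 2, the tonic of the new key is A.
Degree 2 carries a minor triad in major keys, so the destination is A major.
Check: the diatonic triads of A major are A (I), Bm (ii), C#m (iii), D (IV), E (V), F#m (vi), G#dim (vii°) — B minor is indeed ii.

A major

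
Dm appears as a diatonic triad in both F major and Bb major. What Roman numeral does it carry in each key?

vi in F major; iii in Bb major

The scale of F major is F G A Bb C D E; D is degree 6, and the triad built there (D-F-A) is minor, so it is vi.
The scale of Bb major is Bb C D Eb F G A; D is degree 3, and the triad built there (D-F-A) is minor, so it is iii.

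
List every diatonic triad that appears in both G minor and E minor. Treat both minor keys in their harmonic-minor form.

Triads in G minor (harmonic minor): Gm (i), Adim (ii°), Bbaug (III+), Cm (iv), D (V), Eb (VI), F#dim (vii°).
Triads in E minor (harmonic minor): Em (i), F#dim (ii°), Gaug (III+), Am (iv), B (V), C (VI), D#dim (vii°).
Shared triads with their functions: F#dim (vii° in G minor, ii° in E minor).

F#dim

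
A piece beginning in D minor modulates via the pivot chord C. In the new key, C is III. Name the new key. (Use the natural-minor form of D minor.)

A minor

The numeral III denotes a major triad on scale degree 3. With C on degree 3, the tonic of the new key is A.
Degree 3 carries a major triad in natural-minor keys, so the destination is A minor.
Check: the diatonic triads of A minor (natural minor) are Am (i), Bdim (ii°), C (III), Dm (iv), Em (v), F (VI), G (VII) — C is indeed III.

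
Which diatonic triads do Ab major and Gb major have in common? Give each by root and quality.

Bbm, Db

Triads in Ab major: Ab (I), Bbm (ii), Cm (iii), Db (IV), Eb (V), Fm (vi), Gdim (vii°).
Triads in Gb major: Gb (I), Abm (ii), Bbm (iii), Cb (IV), Db (V), Ebm (vi), Fdim (vii°).
Shared triads with their functions: Bbm (ii in Ab major, iii in Gb major); Db (IV in Ab major, V in Gb major).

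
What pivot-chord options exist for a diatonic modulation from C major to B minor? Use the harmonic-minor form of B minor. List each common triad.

Triads in C major: C major (I), D minor (ii), E minor (iii), F major (IV), G major (V), A minor (vi), B diminished (vii°).
Triads in B minor (harmonic minor): B minor (i), C♯ diminished (ii°), D augmented (III+), E minor (iv), F♯ major (V), G major (VI), A♯ diminished (vii°).
Shared triads with their functions: E minor (iii in C major, iv in B minor); G major (V in C major, VI in B minor).

Em, G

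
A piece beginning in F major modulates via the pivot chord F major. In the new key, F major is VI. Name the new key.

A minor

The numeral VI denotes a major triad on scale degree 6. With F on degree 6, the tonic of the new key is A.
Degree 6 carries a major triad in minor keys, so the destination is A minor.
Check: the diatonic triads of A minor (natural minor) are Am (i), Bdim (ii°), C (III), Dm (iv), Em (v), F (VI), G (VII) — F major is indeed VI.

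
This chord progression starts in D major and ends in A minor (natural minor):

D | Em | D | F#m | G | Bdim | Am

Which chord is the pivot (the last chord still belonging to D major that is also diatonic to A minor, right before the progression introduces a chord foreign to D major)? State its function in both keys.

G — IV in D major, VII in A minor

Chords diatonic to D major: D, Em, F#m, G, A, Bm, C#dim.
Reading the progression, the first chord not in that set is Bdim, so the modulation leaves D major there.
The chord immediately before Bdim is G, which is diatonic to both keys: IV in D major and VII in A minor.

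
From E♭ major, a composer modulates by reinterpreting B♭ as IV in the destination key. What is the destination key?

F major

The numeral IV denotes a major triad on scale degree 4. With B♭ on degree 4, the tonic of the new key is F.
Degree 4 carries a major triad in major keys, so the destination is F major.
Check: the diatonic triads of F major are F (I), Gm (ii), Am (iii), B♭ (IV), C (V), Dm (vi), Edim (vii°) — B♭ is indeed IV.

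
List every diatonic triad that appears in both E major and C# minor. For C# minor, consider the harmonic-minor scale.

F#m, A, C#m, D#dim

Triads in E major: E major (I), F# minor (ii), G# minor (iii), A major (IV), B major (V), C# minor (vi), D# diminished (vii°).
Triads in C# minor (harmonic minor): C# minor (i), D# diminished (ii°), E augmented (III+), F# minor (iv), G# major (V), A major (VI), B# diminished (vii°).
Shared triads with their functions: F# minor (ii in E major, iv in C# minor); A major (IV in E major, VI in C# minor); C# minor (vi in E major, i in C# minor); D# diminished (vii° in E major, ii° in C# minor).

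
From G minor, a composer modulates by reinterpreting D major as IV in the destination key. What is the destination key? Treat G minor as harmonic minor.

A major

The numeral IV denotes a major triad on scale degree 4. With D on degree 4, the tonic of the new key is A.
Degree 4 carries a major triad in major keys, so the destination is A major.
Check: the diatonic triads of A major are A (I), Bm (ii), C#m (iii), D (IV), E (V), F#m (vi), G#dim (vii°) — D major is indeed IV.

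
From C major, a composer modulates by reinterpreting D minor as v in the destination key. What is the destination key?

G minor

The numeral v denotes a minor triad on scale degree 5. With D on degree 5, the tonic of the new key is G.
Degree 5 carries a minor triad in natural-minor keys, so the destination is G minor.
Check: the diatonic triads of G minor (natural minor) are Gm (i), Adim (ii°), Bb (III), Cm (iv), Dm (v), Eb (VI), F (VII) — D minor is indeed v.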